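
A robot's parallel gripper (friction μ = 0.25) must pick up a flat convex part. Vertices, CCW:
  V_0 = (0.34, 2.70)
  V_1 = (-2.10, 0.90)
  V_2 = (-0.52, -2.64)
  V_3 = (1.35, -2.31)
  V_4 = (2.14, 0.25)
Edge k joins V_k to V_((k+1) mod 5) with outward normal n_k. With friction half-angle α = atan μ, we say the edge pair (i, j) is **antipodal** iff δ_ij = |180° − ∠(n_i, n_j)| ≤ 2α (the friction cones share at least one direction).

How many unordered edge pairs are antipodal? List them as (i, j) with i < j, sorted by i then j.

α = atan 0.25 = 14.04°;  2α = 28.07°
n_0 = (-0.5936, +0.8047)
n_1 = (-0.9132, -0.4076)
n_2 = (+0.1738, -0.9848)
n_3 = (+0.9555, -0.2949)
n_4 = (+0.8059, +0.5921)
  (0,1): δ = 102.36°  ·
  (0,2): δ = 26.41°  ✓
  (0,3): δ = 36.43°  ·
  (0,4): δ = 89.89°  ·
  (1,2): δ = 104.04°  ·
  (1,3): δ = 41.20°  ·
  (1,4): δ = 12.25°  ✓
  (2,3): δ = 117.16°  ·
  (2,4): δ = 63.70°  ·
  (3,4): δ = 126.55°  ·
antipodal pairs: 2

count = 2; pairs: (0,2), (1,4)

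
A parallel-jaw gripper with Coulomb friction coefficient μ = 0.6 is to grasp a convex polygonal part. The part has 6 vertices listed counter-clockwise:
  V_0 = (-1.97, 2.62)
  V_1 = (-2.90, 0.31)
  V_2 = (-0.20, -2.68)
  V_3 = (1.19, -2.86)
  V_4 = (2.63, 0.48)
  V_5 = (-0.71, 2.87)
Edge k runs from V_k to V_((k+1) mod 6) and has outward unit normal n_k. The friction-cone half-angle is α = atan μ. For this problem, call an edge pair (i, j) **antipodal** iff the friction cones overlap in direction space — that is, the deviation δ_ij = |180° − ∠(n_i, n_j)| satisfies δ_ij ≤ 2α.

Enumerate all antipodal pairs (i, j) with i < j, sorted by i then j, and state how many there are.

α = atan 0.6 = 30.96°;  2α = 61.93°
n_0 = (-0.9276, +0.3735)
n_1 = (-0.7422, -0.6702)
n_2 = (-0.1284, -0.9917)
n_3 = (+0.9183, -0.3959)
n_4 = (+0.5819, +0.8132)
n_5 = (-0.1946, +0.9809)
  (0,1): δ = 115.99°  ·
  (0,2): δ = 75.45°  ·
  (0,3): δ = 1.39°  ✓
  (0,4): δ = 76.34°  ·
  (0,5): δ = 123.15°  ·
  (1,2): δ = 139.46°  ·
  (1,3): δ = 65.41°  ·
  (1,4): δ = 12.33°  ✓
  (1,5): δ = 59.14°  ✓
  (2,3): δ = 105.94°  ·
  (2,4): δ = 28.21°  ✓
  (2,5): δ = 18.60°  ✓
  (3,4): δ = 102.26°  ·
  (3,5): δ = 55.45°  ✓
  (4,5): δ = 133.19°  ·
antipodal pairs: 6

count = 6; pairs: (0,3), (1,4), (1,5), (2,4), (2,5), (3,5)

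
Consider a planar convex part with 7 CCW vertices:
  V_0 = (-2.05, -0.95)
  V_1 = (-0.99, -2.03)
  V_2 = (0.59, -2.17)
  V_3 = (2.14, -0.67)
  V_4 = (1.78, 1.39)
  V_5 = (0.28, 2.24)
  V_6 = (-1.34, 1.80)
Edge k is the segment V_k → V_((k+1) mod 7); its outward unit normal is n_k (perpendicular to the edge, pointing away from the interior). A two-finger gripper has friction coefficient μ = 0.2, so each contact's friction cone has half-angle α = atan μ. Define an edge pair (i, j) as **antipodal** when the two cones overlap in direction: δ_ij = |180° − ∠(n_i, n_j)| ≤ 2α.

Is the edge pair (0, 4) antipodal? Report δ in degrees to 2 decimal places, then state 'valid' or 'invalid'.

α = atan 0.2 = 11.31°;  2α = 22.62°
edge 0: e_0 = (+1.06, -1.08);  n_0 = (-0.7137, -0.7005)
edge 4: e_4 = (-1.50, +0.85);  n_4 = (+0.4930, +0.8700)
∠(n_0, n_4) = 164.00°
δ = |180° − 164.00°| = 16.00°
16.00° ≤ 2α = 22.62°  →  valid

δ = 16.00°, valid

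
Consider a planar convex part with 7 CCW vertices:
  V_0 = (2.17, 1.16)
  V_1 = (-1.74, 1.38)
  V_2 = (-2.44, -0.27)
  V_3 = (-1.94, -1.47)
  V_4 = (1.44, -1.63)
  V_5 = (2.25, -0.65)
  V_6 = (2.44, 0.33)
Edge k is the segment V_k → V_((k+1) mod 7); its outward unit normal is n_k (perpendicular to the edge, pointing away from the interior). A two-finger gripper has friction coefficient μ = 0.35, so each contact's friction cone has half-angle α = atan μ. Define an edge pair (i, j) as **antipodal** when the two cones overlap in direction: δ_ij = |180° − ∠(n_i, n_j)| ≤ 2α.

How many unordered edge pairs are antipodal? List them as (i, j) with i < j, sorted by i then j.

α = atan 0.35 = 19.29°;  2α = 38.58°
n_0 = (+0.0562, +0.9984)
n_1 = (-0.9206, +0.3905)
n_2 = (-0.9231, -0.3846)
n_3 = (-0.0473, -0.9989)
n_4 = (+0.7708, -0.6371)
n_5 = (+0.9817, -0.1903)
n_6 = (+0.9509, +0.3093)
  (0,1): δ = 109.77°  ·
  (0,2): δ = 64.16°  ·
  (0,3): δ = 0.51°  ✓
  (0,4): δ = 53.65°  ·
  (0,5): δ = 82.25°  ·
  (0,6): δ = 111.24°  ·
  (1,2): δ = 134.39°  ·
  (1,3): δ = 69.72°  ·
  (1,4): δ = 16.59°  ✓
  (1,5): δ = 12.02°  ✓
  (1,6): δ = 41.01°  ·
  (2,3): δ = 115.33°  ·
  (2,4): δ = 62.19°  ·
  (2,5): δ = 33.59°  ✓
  (2,6): δ = 4.60°  ✓
  (3,4): δ = 126.86°  ·
  (3,5): δ = 98.26°  ·
  (3,6): δ = 69.27°  ·
  (4,5): δ = 151.40°  ·
  (4,6): δ = 122.41°  ·
  (5,6): δ = 151.01°  ·
antipodal pairs: 5

count = 5; pairs: (0,3), (1,4), (1,5), (2,5), (2,6)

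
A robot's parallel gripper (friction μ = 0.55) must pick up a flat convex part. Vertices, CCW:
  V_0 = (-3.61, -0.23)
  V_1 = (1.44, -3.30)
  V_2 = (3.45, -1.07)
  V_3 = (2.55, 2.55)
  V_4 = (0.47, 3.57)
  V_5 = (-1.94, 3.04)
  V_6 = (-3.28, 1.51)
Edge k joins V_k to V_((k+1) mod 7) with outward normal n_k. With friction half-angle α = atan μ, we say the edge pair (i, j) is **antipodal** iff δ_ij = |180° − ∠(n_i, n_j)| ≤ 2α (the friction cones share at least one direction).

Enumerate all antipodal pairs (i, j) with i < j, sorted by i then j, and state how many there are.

count = 8; pairs: (0,2), (0,3), (0,4), (1,4), (1,5), (1,6), (2,5), (2,6)

α = atan 0.55 = 28.81°;  2α = 57.62°
n_0 = (-0.5195, -0.8545)
n_1 = (+0.7428, -0.6695)
n_2 = (+0.9705, +0.2413)
n_3 = (+0.4403, +0.8979)
n_4 = (-0.2148, +0.9767)
n_5 = (-0.7523, +0.6589)
n_6 = (-0.9825, +0.1863)
  (0,1): δ = 100.73°  ·
  (0,2): δ = 44.74°  ✓
  (0,3): δ = 5.17°  ✓
  (0,4): δ = 43.70°  ✓
  (0,5): δ = 80.08°  ·
  (0,6): δ = 110.56°  ·
  (1,2): δ = 124.01°  ·
  (1,3): δ = 74.09°  ·
  (1,4): δ = 35.57°  ✓
  (1,5): δ = 0.82°  ✓
  (1,6): δ = 31.29°  ✓
  (2,3): δ = 130.08°  ·
  (2,4): δ = 91.56°  ·
  (2,5): δ = 55.17°  ✓
  (2,6): δ = 24.70°  ✓
  (3,4): δ = 141.47°  ·
  (3,5): δ = 105.09°  ·
  (3,6): δ = 74.62°  ·
  (4,5): δ = 143.62°  ·
  (4,6): δ = 113.14°  ·
  (5,6): δ = 149.53°  ·
antipodal pairs: 8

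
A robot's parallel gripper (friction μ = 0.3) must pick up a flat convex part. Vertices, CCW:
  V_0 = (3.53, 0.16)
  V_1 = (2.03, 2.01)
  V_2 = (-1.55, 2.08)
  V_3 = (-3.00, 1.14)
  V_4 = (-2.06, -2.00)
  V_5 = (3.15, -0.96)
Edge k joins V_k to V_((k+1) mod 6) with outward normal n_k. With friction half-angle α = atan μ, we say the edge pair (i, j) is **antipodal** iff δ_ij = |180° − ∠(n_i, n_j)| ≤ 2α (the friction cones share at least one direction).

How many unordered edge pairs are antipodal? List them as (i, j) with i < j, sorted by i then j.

count = 3; pairs: (0,3), (1,4), (2,4)

α = atan 0.3 = 16.70°;  2α = 33.40°
n_0 = (+0.7768, +0.6298)
n_1 = (+0.0195, +0.9998)
n_2 = (-0.5440, +0.8391)
n_3 = (-0.9580, -0.2868)
n_4 = (+0.1958, -0.9807)
n_5 = (+0.9470, -0.3213)
  (0,1): δ = 130.16°  ·
  (0,2): δ = 96.08°  ·
  (0,3): δ = 22.37°  ✓
  (0,4): δ = 62.25°  ·
  (0,5): δ = 122.22°  ·
  (1,2): δ = 145.93°  ·
  (1,3): δ = 72.21°  ·
  (1,4): δ = 12.41°  ✓
  (1,5): δ = 72.38°  ·
  (2,3): δ = 106.29°  ·
  (2,4): δ = 21.67°  ✓
  (2,5): δ = 38.30°  ·
  (3,4): δ = 95.38°  ·
  (3,5): δ = 35.41°  ·
  (4,5): δ = 120.03°  ·
antipodal pairs: 3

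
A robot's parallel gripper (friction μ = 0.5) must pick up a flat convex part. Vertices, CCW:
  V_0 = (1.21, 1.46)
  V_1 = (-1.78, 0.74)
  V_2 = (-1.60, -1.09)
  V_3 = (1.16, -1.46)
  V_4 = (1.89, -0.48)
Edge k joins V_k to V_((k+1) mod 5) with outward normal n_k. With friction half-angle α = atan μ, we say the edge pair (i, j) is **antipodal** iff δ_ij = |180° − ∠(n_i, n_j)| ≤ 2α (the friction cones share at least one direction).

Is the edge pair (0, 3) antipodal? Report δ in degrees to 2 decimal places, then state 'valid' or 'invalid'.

α = atan 0.5 = 26.57°;  2α = 53.13°
edge 0: e_0 = (-2.99, -0.72);  n_0 = (-0.2341, +0.9722)
edge 3: e_3 = (+0.73, +0.98);  n_3 = (+0.8020, -0.5974)
∠(n_0, n_3) = 140.22°
δ = |180° − 140.22°| = 39.78°
39.78° ≤ 2α = 53.13°  →  valid

δ = 39.78°, valid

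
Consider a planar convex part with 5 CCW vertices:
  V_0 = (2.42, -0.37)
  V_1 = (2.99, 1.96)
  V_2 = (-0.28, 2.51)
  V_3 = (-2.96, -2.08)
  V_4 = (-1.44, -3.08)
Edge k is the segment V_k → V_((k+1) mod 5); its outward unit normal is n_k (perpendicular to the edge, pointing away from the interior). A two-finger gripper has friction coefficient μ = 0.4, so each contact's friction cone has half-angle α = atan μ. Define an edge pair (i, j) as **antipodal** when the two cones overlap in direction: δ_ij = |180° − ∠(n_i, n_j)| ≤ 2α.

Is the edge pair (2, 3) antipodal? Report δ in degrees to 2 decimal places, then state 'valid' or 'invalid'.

δ = 93.06°, invalid

α = atan 0.4 = 21.80°;  2α = 43.60°
edge 2: e_2 = (-2.68, -4.59);  n_2 = (-0.8636, +0.5042)
edge 3: e_3 = (+1.52, -1.00);  n_3 = (-0.5496, -0.8354)
∠(n_2, n_3) = 86.94°
δ = |180° − 86.94°| = 93.06°
93.06° > 2α = 43.60°  →  invalid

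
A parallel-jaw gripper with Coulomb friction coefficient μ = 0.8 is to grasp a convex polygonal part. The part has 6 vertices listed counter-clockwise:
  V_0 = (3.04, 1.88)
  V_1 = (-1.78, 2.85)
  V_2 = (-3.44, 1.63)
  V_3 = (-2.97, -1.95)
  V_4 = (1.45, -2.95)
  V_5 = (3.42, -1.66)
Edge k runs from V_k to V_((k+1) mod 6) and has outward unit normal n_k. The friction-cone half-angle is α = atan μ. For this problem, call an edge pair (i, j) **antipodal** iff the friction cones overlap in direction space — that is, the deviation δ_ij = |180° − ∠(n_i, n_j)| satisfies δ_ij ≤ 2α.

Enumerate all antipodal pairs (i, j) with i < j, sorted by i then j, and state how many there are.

count = 9; pairs: (0,2), (0,3), (0,4), (1,3), (1,4), (1,5), (2,4), (2,5), (3,5)

α = atan 0.8 = 38.66°;  2α = 77.32°
n_0 = (+0.1973, +0.9803)
n_1 = (-0.5922, +0.8058)
n_2 = (-0.9915, -0.1302)
n_3 = (-0.2207, -0.9753)
n_4 = (+0.5478, -0.8366)
n_5 = (+0.9943, +0.1067)
  (0,1): δ = 132.31°  ·
  (0,2): δ = 71.14°  ✓
  (0,3): δ = 1.37°  ✓
  (0,4): δ = 44.60°  ✓
  (0,5): δ = 107.51°  ·
  (1,2): δ = 118.83°  ·
  (1,3): δ = 49.06°  ✓
  (1,4): δ = 3.10°  ✓
  (1,5): δ = 59.81°  ✓
  (2,3): δ = 110.23°  ·
  (2,4): δ = 64.26°  ✓
  (2,5): δ = 1.35°  ✓
  (3,4): δ = 134.03°  ·
  (3,5): δ = 71.12°  ✓
  (4,5): δ = 117.09°  ·
antipodal pairs: 9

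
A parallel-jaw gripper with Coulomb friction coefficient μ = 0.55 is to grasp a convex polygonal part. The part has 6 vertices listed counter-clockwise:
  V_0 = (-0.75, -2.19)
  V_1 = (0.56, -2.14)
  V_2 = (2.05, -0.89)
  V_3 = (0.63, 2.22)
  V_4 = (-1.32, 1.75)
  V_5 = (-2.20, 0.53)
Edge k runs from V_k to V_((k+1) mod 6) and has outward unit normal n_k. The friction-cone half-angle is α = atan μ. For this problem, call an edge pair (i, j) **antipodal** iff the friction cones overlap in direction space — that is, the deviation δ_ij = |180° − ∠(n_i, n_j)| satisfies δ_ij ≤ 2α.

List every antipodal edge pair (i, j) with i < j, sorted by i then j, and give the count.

count = 5; pairs: (0,3), (0,4), (1,3), (1,4), (2,5)

α = atan 0.55 = 28.81°;  2α = 57.62°
n_0 = (+0.0381, -0.9993)
n_1 = (+0.6427, -0.7661)
n_2 = (+0.9097, +0.4153)
n_3 = (-0.2343, +0.9722)
n_4 = (-0.8110, +0.5850)
n_5 = (-0.8824, -0.4704)
  (0,1): δ = 142.19°  ·
  (0,2): δ = 67.64°  ·
  (0,3): δ = 11.37°  ✓
  (0,4): δ = 52.01°  ✓
  (0,5): δ = 115.88°  ·
  (1,2): δ = 105.45°  ·
  (1,3): δ = 26.44°  ✓
  (1,4): δ = 14.20°  ✓
  (1,5): δ = 78.07°  ·
  (2,3): δ = 100.99°  ·
  (2,4): δ = 60.34°  ·
  (2,5): δ = 3.52°  ✓
  (3,4): δ = 139.35°  ·
  (3,5): δ = 75.49°  ·
  (4,5): δ = 116.14°  ·
antipodal pairs: 5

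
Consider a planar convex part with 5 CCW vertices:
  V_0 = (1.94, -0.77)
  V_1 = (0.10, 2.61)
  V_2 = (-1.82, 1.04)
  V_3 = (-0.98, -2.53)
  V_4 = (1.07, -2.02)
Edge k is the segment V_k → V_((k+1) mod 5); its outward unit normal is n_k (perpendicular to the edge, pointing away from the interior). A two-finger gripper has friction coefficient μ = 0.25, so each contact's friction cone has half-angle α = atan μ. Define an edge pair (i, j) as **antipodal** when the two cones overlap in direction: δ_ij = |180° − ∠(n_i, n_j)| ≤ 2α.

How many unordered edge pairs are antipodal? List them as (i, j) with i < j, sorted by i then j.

count = 3; pairs: (0,2), (1,3), (1,4)

α = atan 0.25 = 14.04°;  2α = 28.07°
n_0 = (+0.8783, +0.4781)
n_1 = (-0.6330, +0.7741)
n_2 = (-0.9734, -0.2290)
n_3 = (+0.2414, -0.9704)
n_4 = (+0.8208, -0.5713)
  (0,1): δ = 79.29°  ·
  (0,2): δ = 15.32°  ✓
  (0,3): δ = 75.41°  ·
  (0,4): δ = 116.60°  ·
  (1,2): δ = 116.03°  ·
  (1,3): δ = 25.30°  ✓
  (1,4): δ = 15.89°  ✓
  (2,3): δ = 89.27°  ·
  (2,4): δ = 48.08°  ·
  (3,4): δ = 138.81°  ·
antipodal pairs: 3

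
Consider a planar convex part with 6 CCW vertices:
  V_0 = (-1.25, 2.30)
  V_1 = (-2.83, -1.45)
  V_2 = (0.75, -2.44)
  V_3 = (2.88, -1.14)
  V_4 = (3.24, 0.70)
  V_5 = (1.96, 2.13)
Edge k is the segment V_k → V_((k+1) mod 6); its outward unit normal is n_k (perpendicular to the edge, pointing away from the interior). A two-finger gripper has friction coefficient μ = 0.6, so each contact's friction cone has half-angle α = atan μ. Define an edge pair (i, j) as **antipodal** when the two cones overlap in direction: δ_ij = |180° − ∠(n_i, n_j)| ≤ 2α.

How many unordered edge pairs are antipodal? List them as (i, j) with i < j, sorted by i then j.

α = atan 0.6 = 30.96°;  2α = 61.93°
n_0 = (-0.9215, +0.3883)
n_1 = (-0.2665, -0.9638)
n_2 = (+0.5210, -0.8536)
n_3 = (+0.9814, -0.1920)
n_4 = (+0.7451, +0.6669)
n_5 = (+0.0529, +0.9986)
  (0,1): δ = 82.61°  ·
  (0,2): δ = 35.76°  ✓
  (0,3): δ = 11.78°  ✓
  (0,4): δ = 64.68°  ·
  (0,5): δ = 109.82°  ·
  (1,2): δ = 133.15°  ·
  (1,3): δ = 85.61°  ·
  (1,4): δ = 32.71°  ✓
  (1,5): δ = 12.43°  ✓
  (2,3): δ = 132.47°  ·
  (2,4): δ = 79.57°  ·
  (2,5): δ = 34.43°  ✓
  (3,4): δ = 127.10°  ·
  (3,5): δ = 81.96°  ·
  (4,5): δ = 134.86°  ·
antipodal pairs: 5

count = 5; pairs: (0,2), (0,3), (1,4), (1,5), (2,5)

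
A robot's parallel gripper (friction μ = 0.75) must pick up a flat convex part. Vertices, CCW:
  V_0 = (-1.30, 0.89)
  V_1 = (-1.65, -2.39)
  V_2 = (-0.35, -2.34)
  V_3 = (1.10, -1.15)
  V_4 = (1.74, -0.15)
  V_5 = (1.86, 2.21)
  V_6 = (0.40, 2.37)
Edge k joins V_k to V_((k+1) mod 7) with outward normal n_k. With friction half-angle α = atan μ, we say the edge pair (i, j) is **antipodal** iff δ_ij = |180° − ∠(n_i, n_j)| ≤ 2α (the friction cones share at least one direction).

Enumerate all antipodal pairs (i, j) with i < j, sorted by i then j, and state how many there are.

count = 10; pairs: (0,2), (0,3), (0,4), (1,5), (1,6), (2,5), (2,6), (3,5), (3,6), (4,6)

α = atan 0.75 = 36.87°;  2α = 73.74°
n_0 = (-0.9944, +0.1061)
n_1 = (+0.0384, -0.9993)
n_2 = (+0.6344, -0.7730)
n_3 = (+0.8423, -0.5391)
n_4 = (+0.9987, -0.0508)
n_5 = (+0.1089, +0.9940)
n_6 = (-0.6566, +0.7542)
  (0,1): δ = 81.71°  ·
  (0,2): δ = 44.53°  ✓
  (0,3): δ = 26.53°  ✓
  (0,4): δ = 3.18°  ✓
  (0,5): δ = 89.84°  ·
  (0,6): δ = 137.13°  ·
  (1,2): δ = 142.83°  ·
  (1,3): δ = 124.82°  ·
  (1,4): δ = 95.11°  ·
  (1,5): δ = 8.46°  ✓
  (1,6): δ = 38.84°  ✓
  (2,3): δ = 161.99°  ·
  (2,4): δ = 132.29°  ·
  (2,5): δ = 45.63°  ✓
  (2,6): δ = 1.67°  ✓
  (3,4): δ = 150.29°  ·
  (3,5): δ = 63.63°  ✓
  (3,6): δ = 16.34°  ✓
  (4,5): δ = 93.34°  ·
  (4,6): δ = 46.05°  ✓
  (5,6): δ = 132.70°  ·
antipodal pairs: 10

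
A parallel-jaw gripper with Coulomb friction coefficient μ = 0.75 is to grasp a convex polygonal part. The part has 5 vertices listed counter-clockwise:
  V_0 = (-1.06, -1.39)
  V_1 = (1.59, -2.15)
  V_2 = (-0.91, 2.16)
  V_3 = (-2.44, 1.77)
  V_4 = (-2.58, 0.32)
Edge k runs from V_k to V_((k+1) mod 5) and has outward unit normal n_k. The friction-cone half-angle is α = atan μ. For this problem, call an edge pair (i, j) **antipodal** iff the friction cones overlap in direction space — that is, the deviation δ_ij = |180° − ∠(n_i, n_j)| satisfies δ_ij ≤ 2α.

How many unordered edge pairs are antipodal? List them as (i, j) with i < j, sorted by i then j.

count = 5; pairs: (0,1), (0,2), (1,3), (1,4), (2,4)

α = atan 0.75 = 36.87°;  2α = 73.74°
n_0 = (-0.2757, -0.9612)
n_1 = (+0.8650, +0.5017)
n_2 = (-0.2470, +0.9690)
n_3 = (-0.9954, +0.0961)
n_4 = (-0.7474, -0.6644)
  (0,1): δ = 43.88°  ✓
  (0,2): δ = 30.30°  ✓
  (0,3): δ = 100.49°  ·
  (0,4): δ = 147.64°  ·
  (1,2): δ = 105.82°  ·
  (1,3): δ = 35.63°  ✓
  (1,4): δ = 11.52°  ✓
  (2,3): δ = 109.82°  ·
  (2,4): δ = 62.67°  ✓
  (3,4): δ = 132.85°  ·
antipodal pairs: 5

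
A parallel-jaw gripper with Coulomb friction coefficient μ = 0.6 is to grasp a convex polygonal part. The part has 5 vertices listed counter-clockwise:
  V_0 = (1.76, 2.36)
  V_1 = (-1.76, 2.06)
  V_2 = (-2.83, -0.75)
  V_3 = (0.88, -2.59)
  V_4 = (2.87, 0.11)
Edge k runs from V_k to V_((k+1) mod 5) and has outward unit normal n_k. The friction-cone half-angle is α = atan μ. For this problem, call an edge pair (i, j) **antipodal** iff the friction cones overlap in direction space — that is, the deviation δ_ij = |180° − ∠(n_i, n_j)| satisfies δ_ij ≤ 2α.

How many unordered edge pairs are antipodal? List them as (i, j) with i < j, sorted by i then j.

count = 5; pairs: (0,2), (0,3), (1,3), (1,4), (2,4)

α = atan 0.6 = 30.96°;  2α = 61.93°
n_0 = (-0.0849, +0.9964)
n_1 = (-0.9345, +0.3559)
n_2 = (-0.4443, -0.8959)
n_3 = (+0.8050, -0.5933)
n_4 = (+0.8968, +0.4424)
  (0,1): δ = 115.72°  ·
  (0,2): δ = 31.25°  ✓
  (0,3): δ = 48.74°  ✓
  (0,4): δ = 111.39°  ·
  (1,2): δ = 95.53°  ·
  (1,3): δ = 15.55°  ✓
  (1,4): δ = 47.10°  ✓
  (2,3): δ = 100.01°  ·
  (2,4): δ = 37.36°  ✓
  (3,4): δ = 117.35°  ·
antipodal pairs: 5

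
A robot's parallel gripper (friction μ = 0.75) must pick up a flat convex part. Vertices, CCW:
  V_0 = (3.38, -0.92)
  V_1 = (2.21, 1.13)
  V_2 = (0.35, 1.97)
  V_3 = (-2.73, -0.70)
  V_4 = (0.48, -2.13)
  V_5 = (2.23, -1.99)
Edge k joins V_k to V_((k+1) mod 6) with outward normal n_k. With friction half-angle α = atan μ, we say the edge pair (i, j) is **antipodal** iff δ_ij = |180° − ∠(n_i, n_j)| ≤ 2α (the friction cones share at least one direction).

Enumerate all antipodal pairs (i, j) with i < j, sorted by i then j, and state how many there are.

α = atan 0.75 = 36.87°;  2α = 73.74°
n_0 = (+0.8685, +0.4957)
n_1 = (+0.4116, +0.9114)
n_2 = (-0.6550, +0.7556)
n_3 = (-0.4069, -0.9135)
n_4 = (+0.0797, -0.9968)
n_5 = (+0.6812, -0.7321)
  (0,1): δ = 144.02°  ·
  (0,2): δ = 78.79°  ·
  (0,3): δ = 36.27°  ✓
  (0,4): δ = 64.86°  ✓
  (0,5): δ = 103.22°  ·
  (1,2): δ = 114.77°  ·
  (1,3): δ = 0.29°  ✓
  (1,4): δ = 28.88°  ✓
  (1,5): δ = 67.24°  ✓
  (2,3): δ = 64.93°  ✓
  (2,4): δ = 36.35°  ✓
  (2,5): δ = 2.01°  ✓
  (3,4): δ = 151.41°  ·
  (3,5): δ = 113.05°  ·
  (4,5): δ = 141.64°  ·
antipodal pairs: 8

count = 8; pairs: (0,3), (0,4), (1,3), (1,4), (1,5), (2,3), (2,4), (2,5)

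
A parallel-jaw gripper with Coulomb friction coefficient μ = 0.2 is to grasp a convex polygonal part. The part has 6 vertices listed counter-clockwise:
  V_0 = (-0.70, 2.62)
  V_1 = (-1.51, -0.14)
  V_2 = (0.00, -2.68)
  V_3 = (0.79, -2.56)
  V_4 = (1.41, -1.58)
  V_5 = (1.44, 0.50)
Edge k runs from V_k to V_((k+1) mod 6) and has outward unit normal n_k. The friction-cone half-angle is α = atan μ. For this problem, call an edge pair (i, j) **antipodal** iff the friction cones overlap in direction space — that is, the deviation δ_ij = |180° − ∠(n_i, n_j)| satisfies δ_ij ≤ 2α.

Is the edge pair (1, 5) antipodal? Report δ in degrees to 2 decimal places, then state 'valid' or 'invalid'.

δ = 14.54°, valid

α = atan 0.2 = 11.31°;  2α = 22.62°
edge 1: e_1 = (+1.51, -2.54);  n_1 = (-0.8596, -0.5110)
edge 5: e_5 = (-2.14, +2.12);  n_5 = (+0.7038, +0.7104)
∠(n_1, n_5) = 165.46°
δ = |180° − 165.46°| = 14.54°
14.54° ≤ 2α = 22.62°  →  valid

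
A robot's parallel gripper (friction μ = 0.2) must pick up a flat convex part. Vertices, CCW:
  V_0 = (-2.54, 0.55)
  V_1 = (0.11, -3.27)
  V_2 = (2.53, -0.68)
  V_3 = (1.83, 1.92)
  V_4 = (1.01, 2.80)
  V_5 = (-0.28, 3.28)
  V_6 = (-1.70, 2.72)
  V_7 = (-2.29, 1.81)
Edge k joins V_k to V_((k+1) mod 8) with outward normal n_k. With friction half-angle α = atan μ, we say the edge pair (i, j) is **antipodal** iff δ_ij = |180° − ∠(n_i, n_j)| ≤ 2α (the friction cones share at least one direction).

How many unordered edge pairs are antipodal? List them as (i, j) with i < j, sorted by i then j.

count = 3; pairs: (0,2), (0,3), (1,6)

α = atan 0.2 = 11.31°;  2α = 22.62°
n_0 = (-0.8216, -0.5700)
n_1 = (+0.7307, -0.6827)
n_2 = (+0.9656, +0.2600)
n_3 = (+0.7316, +0.6817)
n_4 = (+0.3487, +0.9372)
n_5 = (-0.3669, +0.9303)
n_6 = (-0.8391, +0.5440)
n_7 = (-0.9809, +0.1946)
  (0,1): δ = 77.81°  ·
  (0,2): δ = 19.68°  ✓
  (0,3): δ = 8.23°  ✓
  (0,4): δ = 34.84°  ·
  (0,5): δ = 76.77°  ·
  (0,6): δ = 112.29°  ·
  (0,7): δ = 134.03°  ·
  (1,2): δ = 121.87°  ·
  (1,3): δ = 93.96°  ·
  (1,4): δ = 67.35°  ·
  (1,5): δ = 25.42°  ·
  (1,6): δ = 10.10°  ✓
  (1,7): δ = 31.83°  ·
  (2,3): δ = 152.09°  ·
  (2,4): δ = 125.48°  ·
  (2,5): δ = 83.55°  ·
  (2,6): δ = 48.03°  ·
  (2,7): δ = 26.29°  ·
  (3,4): δ = 153.39°  ·
  (3,5): δ = 111.46°  ·
  (3,6): δ = 75.94°  ·
  (3,7): δ = 54.20°  ·
  (4,5): δ = 138.07°  ·
  (4,6): δ = 102.55°  ·
  (4,7): δ = 80.81°  ·
  (5,6): δ = 144.48°  ·
  (5,7): δ = 122.75°  ·
  (6,7): δ = 158.27°  ·
antipodal pairs: 3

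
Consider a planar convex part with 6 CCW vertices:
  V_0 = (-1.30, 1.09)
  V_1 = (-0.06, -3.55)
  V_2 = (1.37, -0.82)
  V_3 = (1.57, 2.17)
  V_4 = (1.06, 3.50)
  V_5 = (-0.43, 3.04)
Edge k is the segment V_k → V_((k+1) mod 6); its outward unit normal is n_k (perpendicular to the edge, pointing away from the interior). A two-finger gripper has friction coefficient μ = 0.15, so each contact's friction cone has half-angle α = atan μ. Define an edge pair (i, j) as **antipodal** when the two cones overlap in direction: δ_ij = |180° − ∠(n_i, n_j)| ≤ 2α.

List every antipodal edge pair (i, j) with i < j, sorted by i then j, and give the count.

count = 2; pairs: (0,3), (1,5)

α = atan 0.15 = 8.53°;  2α = 17.06°
n_0 = (-0.9661, -0.2582)
n_1 = (+0.8858, -0.4640)
n_2 = (+0.9978, -0.0667)
n_3 = (+0.9337, +0.3580)
n_4 = (-0.2950, +0.9555)
n_5 = (-0.9132, +0.4074)
  (0,1): δ = 42.61°  ·
  (0,2): δ = 18.79°  ·
  (0,3): δ = 6.02°  ✓
  (0,4): δ = 92.19°  ·
  (0,5): δ = 140.99°  ·
  (1,2): δ = 156.18°  ·
  (1,3): δ = 131.37°  ·
  (1,4): δ = 45.20°  ·
  (1,5): δ = 3.60°  ✓
  (2,3): δ = 155.19°  ·
  (2,4): δ = 69.02°  ·
  (2,5): δ = 20.22°  ·
  (3,4): δ = 93.82°  ·
  (3,5): δ = 45.02°  ·
  (4,5): δ = 131.20°  ·
antipodal pairs: 2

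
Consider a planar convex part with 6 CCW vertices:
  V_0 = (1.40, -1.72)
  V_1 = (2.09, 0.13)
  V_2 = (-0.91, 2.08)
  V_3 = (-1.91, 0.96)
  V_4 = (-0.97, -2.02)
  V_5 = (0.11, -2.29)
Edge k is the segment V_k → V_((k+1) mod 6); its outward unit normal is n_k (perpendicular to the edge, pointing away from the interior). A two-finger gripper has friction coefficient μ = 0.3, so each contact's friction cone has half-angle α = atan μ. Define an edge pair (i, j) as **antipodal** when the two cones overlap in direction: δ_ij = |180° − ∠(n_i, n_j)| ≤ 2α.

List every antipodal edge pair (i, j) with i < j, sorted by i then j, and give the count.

α = atan 0.3 = 16.70°;  2α = 33.40°
n_0 = (+0.9370, -0.3495)
n_1 = (+0.5450, +0.8384)
n_2 = (-0.7459, +0.6660)
n_3 = (-0.9537, -0.3008)
n_4 = (-0.2425, -0.9701)
n_5 = (+0.4042, -0.9147)
  (0,1): δ = 102.57°  ·
  (0,2): δ = 21.31°  ✓
  (0,3): δ = 37.96°  ·
  (0,4): δ = 96.42°  ·
  (0,5): δ = 134.29°  ·
  (1,2): δ = 98.74°  ·
  (1,3): δ = 39.47°  ·
  (1,4): δ = 18.99°  ✓
  (1,5): δ = 56.86°  ·
  (2,3): δ = 120.73°  ·
  (2,4): δ = 62.28°  ·
  (2,5): δ = 24.40°  ✓
  (3,4): δ = 121.54°  ·
  (3,5): δ = 83.67°  ·
  (4,5): δ = 142.13°  ·
antipodal pairs: 3

count = 3; pairs: (0,2), (1,4), (2,5)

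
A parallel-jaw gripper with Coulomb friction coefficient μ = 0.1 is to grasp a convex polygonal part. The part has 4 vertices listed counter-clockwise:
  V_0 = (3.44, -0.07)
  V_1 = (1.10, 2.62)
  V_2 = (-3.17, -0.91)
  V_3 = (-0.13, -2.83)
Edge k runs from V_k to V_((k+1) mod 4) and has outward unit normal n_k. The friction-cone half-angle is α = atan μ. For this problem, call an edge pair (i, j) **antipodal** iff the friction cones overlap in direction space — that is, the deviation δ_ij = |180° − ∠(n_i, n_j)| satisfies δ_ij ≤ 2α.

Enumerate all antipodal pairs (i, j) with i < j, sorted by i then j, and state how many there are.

α = atan 0.1 = 5.71°;  2α = 11.42°
n_0 = (+0.7545, +0.6563)
n_1 = (-0.6372, +0.7707)
n_2 = (-0.5340, -0.8455)
n_3 = (+0.6116, -0.7911)
  (0,1): δ = 91.44°  ·
  (0,2): δ = 16.70°  ·
  (0,3): δ = 86.69°  ·
  (1,2): δ = 71.86°  ·
  (1,3): δ = 1.87°  ✓
  (2,3): δ = 110.02°  ·
antipodal pairs: 1

count = 1; pairs: (1,3)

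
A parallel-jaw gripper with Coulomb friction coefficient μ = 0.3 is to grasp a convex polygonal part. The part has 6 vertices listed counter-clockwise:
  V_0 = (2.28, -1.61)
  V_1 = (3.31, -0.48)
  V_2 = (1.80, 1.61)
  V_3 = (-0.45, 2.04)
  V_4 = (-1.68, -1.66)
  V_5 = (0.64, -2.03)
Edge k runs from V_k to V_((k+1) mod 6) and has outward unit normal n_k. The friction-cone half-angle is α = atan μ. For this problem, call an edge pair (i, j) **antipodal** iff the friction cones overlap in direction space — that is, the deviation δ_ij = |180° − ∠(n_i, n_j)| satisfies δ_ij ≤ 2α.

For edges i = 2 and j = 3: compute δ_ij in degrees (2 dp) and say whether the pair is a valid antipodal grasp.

α = atan 0.3 = 16.70°;  2α = 33.40°
edge 2: e_2 = (-2.25, +0.43);  n_2 = (+0.1877, +0.9822)
edge 3: e_3 = (-1.23, -3.70);  n_3 = (-0.9489, +0.3155)
∠(n_2, n_3) = 82.43°
δ = |180° − 82.43°| = 97.57°
97.57° > 2α = 33.40°  →  invalid

δ = 97.57°, invalid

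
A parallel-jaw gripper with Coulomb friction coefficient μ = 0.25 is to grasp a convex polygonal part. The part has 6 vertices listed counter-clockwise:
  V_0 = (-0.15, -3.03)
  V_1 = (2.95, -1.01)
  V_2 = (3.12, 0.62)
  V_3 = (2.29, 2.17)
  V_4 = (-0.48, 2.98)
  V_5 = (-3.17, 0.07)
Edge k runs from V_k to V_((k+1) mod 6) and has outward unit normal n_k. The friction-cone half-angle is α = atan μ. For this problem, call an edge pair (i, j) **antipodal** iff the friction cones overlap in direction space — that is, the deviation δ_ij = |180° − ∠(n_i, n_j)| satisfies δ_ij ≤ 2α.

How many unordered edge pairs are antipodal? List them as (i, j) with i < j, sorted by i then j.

α = atan 0.25 = 14.04°;  2α = 28.07°
n_0 = (+0.5459, -0.8378)
n_1 = (+0.9946, -0.1037)
n_2 = (+0.8816, +0.4721)
n_3 = (+0.2807, +0.9598)
n_4 = (-0.7343, +0.6788)
n_5 = (-0.7163, -0.6978)
  (0,1): δ = 129.04°  ·
  (0,2): δ = 94.92°  ·
  (0,3): δ = 49.39°  ·
  (0,4): δ = 14.16°  ✓
  (0,5): δ = 101.16°  ·
  (1,2): δ = 145.88°  ·
  (1,3): δ = 100.35°  ·
  (1,4): δ = 36.80°  ·
  (1,5): δ = 50.21°  ·
  (2,3): δ = 134.47°  ·
  (2,4): δ = 70.92°  ·
  (2,5): δ = 16.08°  ✓
  (3,4): δ = 116.45°  ·
  (3,5): δ = 29.45°  ·
  (4,5): δ = 93.00°  ·
antipodal pairs: 2

count = 2; pairs: (0,4), (2,5)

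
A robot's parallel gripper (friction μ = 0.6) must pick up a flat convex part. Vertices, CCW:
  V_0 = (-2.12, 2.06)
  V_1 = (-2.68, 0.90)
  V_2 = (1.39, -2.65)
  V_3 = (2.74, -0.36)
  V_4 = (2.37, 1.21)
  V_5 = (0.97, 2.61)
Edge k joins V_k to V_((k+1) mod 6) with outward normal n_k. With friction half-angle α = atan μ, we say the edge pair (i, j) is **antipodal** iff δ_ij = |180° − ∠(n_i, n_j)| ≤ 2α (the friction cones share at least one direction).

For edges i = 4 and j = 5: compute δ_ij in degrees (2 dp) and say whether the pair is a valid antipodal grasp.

δ = 124.91°, invalid

α = atan 0.6 = 30.96°;  2α = 61.93°
edge 4: e_4 = (-1.40, +1.40);  n_4 = (+0.7071, +0.7071)
edge 5: e_5 = (-3.09, -0.55);  n_5 = (-0.1752, +0.9845)
∠(n_4, n_5) = 55.09°
δ = |180° − 55.09°| = 124.91°
124.91° > 2α = 61.93°  →  invalid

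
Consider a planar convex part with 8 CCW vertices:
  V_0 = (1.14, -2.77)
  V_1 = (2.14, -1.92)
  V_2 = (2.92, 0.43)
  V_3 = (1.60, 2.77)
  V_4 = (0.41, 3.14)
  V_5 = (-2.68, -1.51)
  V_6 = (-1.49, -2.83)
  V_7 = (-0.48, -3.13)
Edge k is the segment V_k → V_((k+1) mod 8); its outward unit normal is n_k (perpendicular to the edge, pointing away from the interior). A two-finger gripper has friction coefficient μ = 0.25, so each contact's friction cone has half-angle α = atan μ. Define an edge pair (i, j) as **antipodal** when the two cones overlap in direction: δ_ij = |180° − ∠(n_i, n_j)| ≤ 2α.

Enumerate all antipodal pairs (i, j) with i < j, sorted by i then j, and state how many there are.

count = 4; pairs: (0,4), (1,4), (2,5), (3,6)

α = atan 0.25 = 14.04°;  2α = 28.07°
n_0 = (+0.6476, -0.7619)
n_1 = (+0.9491, -0.3150)
n_2 = (+0.8710, +0.4913)
n_3 = (+0.2969, +0.9549)
n_4 = (-0.8329, +0.5535)
n_5 = (-0.7427, -0.6696)
n_6 = (-0.2847, -0.9586)
n_7 = (+0.2169, -0.9762)
  (0,1): δ = 148.73°  ·
  (0,2): δ = 100.94°  ·
  (0,3): δ = 57.64°  ·
  (0,4): δ = 16.03°  ✓
  (0,5): δ = 91.67°  ·
  (0,6): δ = 123.09°  ·
  (0,7): δ = 152.16°  ·
  (1,2): δ = 132.21°  ·
  (1,3): δ = 88.91°  ·
  (1,4): δ = 15.24°  ✓
  (1,5): δ = 60.40°  ·
  (1,6): δ = 91.82°  ·
  (1,7): δ = 120.89°  ·
  (2,3): δ = 136.70°  ·
  (2,4): δ = 63.03°  ·
  (2,5): δ = 12.61°  ✓
  (2,6): δ = 44.03°  ·
  (2,7): δ = 73.10°  ·
  (3,4): δ = 106.33°  ·
  (3,5): δ = 30.69°  ·
  (3,6): δ = 0.73°  ✓
  (3,7): δ = 29.80°  ·
  (4,5): δ = 104.36°  ·
  (4,6): δ = 72.94°  ·
  (4,7): δ = 43.87°  ·
  (5,6): δ = 148.58°  ·
  (5,7): δ = 119.51°  ·
  (6,7): δ = 150.93°  ·
antipodal pairs: 4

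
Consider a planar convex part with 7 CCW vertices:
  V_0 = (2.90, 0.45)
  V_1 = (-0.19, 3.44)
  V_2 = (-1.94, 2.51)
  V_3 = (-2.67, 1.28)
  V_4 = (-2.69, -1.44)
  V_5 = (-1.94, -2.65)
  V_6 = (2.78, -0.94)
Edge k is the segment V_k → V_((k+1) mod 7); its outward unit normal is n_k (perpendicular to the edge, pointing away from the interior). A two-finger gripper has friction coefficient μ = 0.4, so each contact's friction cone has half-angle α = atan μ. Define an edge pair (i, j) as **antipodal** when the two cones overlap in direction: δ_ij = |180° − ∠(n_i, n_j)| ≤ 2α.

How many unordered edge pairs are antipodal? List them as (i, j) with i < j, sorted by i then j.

count = 6; pairs: (0,4), (1,5), (2,5), (2,6), (3,6), (4,6)

α = atan 0.4 = 21.80°;  2α = 43.60°
n_0 = (+0.6954, +0.7186)
n_1 = (-0.4693, +0.8831)
n_2 = (-0.8600, +0.5104)
n_3 = (-1.0000, +0.0074)
n_4 = (-0.8500, -0.5268)
n_5 = (+0.3406, -0.9402)
n_6 = (+0.9963, -0.0860)
  (0,1): δ = 107.95°  ·
  (0,2): δ = 76.63°  ·
  (0,3): δ = 46.36°  ·
  (0,4): δ = 14.15°  ✓
  (0,5): δ = 63.97°  ·
  (0,6): δ = 129.12°  ·
  (1,2): δ = 148.68°  ·
  (1,3): δ = 118.41°  ·
  (1,4): δ = 86.20°  ·
  (1,5): δ = 8.07°  ✓
  (1,6): δ = 57.08°  ·
  (2,3): δ = 149.73°  ·
  (2,4): δ = 117.52°  ·
  (2,5): δ = 39.40°  ✓
  (2,6): δ = 25.75°  ✓
  (3,4): δ = 147.79°  ·
  (3,5): δ = 69.66°  ·
  (3,6): δ = 4.51°  ✓
  (4,5): δ = 101.88°  ·
  (4,6): δ = 36.73°  ✓
  (5,6): δ = 114.85°  ·
antipodal pairs: 6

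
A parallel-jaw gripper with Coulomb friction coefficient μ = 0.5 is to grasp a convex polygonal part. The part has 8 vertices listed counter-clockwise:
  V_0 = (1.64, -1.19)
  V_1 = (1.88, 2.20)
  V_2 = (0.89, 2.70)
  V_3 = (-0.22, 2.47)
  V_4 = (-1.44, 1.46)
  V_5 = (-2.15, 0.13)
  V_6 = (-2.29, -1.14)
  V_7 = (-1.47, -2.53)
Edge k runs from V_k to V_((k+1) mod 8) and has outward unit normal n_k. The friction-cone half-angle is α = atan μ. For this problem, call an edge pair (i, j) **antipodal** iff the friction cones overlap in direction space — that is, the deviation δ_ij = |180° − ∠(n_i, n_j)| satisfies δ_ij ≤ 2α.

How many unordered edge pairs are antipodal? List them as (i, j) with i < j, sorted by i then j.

α = atan 0.5 = 26.57°;  2α = 53.13°
n_0 = (+0.9975, -0.0706)
n_1 = (+0.4508, +0.8926)
n_2 = (-0.2029, +0.9792)
n_3 = (-0.6377, +0.7703)
n_4 = (-0.8822, +0.4709)
n_5 = (-0.9940, +0.1096)
n_6 = (-0.8613, -0.5081)
n_7 = (+0.3957, -0.9184)
  (0,1): δ = 112.75°  ·
  (0,2): δ = 74.24°  ·
  (0,3): δ = 46.33°  ✓
  (0,4): δ = 24.05°  ✓
  (0,5): δ = 2.24°  ✓
  (0,6): δ = 34.59°  ✓
  (0,7): δ = 117.36°  ·
  (1,2): δ = 141.50°  ·
  (1,3): δ = 113.58°  ·
  (1,4): δ = 91.30°  ·
  (1,5): δ = 69.49°  ·
  (1,6): δ = 32.67°  ✓
  (1,7): δ = 50.11°  ✓
  (2,3): δ = 152.09°  ·
  (2,4): δ = 129.80°  ·
  (2,5): δ = 108.00°  ·
  (2,6): δ = 71.17°  ·
  (2,7): δ = 11.60°  ✓
  (3,4): δ = 157.72°  ·
  (3,5): δ = 135.91°  ·
  (3,6): δ = 99.08°  ·
  (3,7): δ = 16.31°  ✓
  (4,5): δ = 158.20°  ·
  (4,6): δ = 121.37°  ·
  (4,7): δ = 38.60°  ✓
  (5,6): δ = 143.17°  ·
  (5,7): δ = 60.40°  ·
  (6,7): δ = 97.23°  ·
antipodal pairs: 9

count = 9; pairs: (0,3), (0,4), (0,5), (0,6), (1,6), (1,7), (2,7), (3,7), (4,7)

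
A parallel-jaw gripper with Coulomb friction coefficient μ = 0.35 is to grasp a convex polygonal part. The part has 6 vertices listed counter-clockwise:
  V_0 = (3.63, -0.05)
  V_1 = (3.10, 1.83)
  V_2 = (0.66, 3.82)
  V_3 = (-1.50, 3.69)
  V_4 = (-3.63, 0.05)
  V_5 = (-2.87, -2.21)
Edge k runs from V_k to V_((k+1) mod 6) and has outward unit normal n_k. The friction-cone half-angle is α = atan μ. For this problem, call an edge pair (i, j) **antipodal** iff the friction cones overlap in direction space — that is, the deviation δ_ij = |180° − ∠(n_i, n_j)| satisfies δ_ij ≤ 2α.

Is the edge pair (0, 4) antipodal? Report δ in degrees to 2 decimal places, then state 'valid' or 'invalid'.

α = atan 0.35 = 19.29°;  2α = 38.58°
edge 0: e_0 = (-0.53, +1.88);  n_0 = (+0.9625, +0.2713)
edge 4: e_4 = (+0.76, -2.26);  n_4 = (-0.9478, -0.3187)
∠(n_0, n_4) = 177.16°
δ = |180° − 177.16°| = 2.84°
2.84° ≤ 2α = 38.58°  →  valid

δ = 2.84°, valid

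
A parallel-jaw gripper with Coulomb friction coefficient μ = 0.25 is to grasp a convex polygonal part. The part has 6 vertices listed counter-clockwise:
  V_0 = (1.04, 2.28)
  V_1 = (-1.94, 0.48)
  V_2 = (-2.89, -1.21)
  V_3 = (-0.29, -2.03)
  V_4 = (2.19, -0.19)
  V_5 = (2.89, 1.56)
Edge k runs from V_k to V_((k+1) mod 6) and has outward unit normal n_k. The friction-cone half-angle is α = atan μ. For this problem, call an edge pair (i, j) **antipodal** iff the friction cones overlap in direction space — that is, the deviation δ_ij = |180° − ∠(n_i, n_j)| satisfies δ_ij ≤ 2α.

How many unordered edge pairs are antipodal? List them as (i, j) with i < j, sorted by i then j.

count = 4; pairs: (0,3), (1,3), (1,4), (2,5)

α = atan 0.25 = 14.04°;  2α = 28.07°
n_0 = (-0.5170, +0.8560)
n_1 = (-0.8717, +0.4900)
n_2 = (-0.3008, -0.9537)
n_3 = (+0.5958, -0.8031)
n_4 = (+0.9285, -0.3714)
n_5 = (+0.3627, +0.9319)
  (0,1): δ = 150.47°  ·
  (0,2): δ = 48.64°  ·
  (0,3): δ = 5.44°  ✓
  (0,4): δ = 37.07°  ·
  (0,5): δ = 127.60°  ·
  (1,2): δ = 78.16°  ·
  (1,3): δ = 24.09°  ✓
  (1,4): δ = 7.54°  ✓
  (1,5): δ = 98.08°  ·
  (2,3): δ = 125.92°  ·
  (2,4): δ = 94.30°  ·
  (2,5): δ = 3.76°  ✓
  (3,4): δ = 148.37°  ·
  (3,5): δ = 57.84°  ·
  (4,5): δ = 89.46°  ·
antipodal pairs: 4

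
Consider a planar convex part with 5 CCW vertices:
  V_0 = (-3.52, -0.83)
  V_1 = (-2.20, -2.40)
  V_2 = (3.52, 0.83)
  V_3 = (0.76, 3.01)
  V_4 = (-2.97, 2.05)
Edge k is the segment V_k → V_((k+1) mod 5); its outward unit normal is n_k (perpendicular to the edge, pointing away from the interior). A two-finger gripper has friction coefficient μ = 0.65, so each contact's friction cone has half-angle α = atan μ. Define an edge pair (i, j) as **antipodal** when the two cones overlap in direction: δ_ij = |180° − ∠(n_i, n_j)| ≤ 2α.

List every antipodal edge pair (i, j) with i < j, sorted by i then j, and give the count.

α = atan 0.65 = 33.02°;  2α = 66.05°
n_0 = (-0.7654, -0.6435)
n_1 = (+0.4917, -0.8708)
n_2 = (+0.6198, +0.7847)
n_3 = (-0.2492, +0.9684)
n_4 = (-0.9822, +0.1876)
  (0,1): δ = 100.60°  ·
  (0,2): δ = 11.64°  ✓
  (0,3): δ = 64.38°  ✓
  (0,4): δ = 129.13°  ·
  (1,2): δ = 67.76°  ·
  (1,3): δ = 15.02°  ✓
  (1,4): δ = 49.74°  ✓
  (2,3): δ = 127.26°  ·
  (2,4): δ = 62.51°  ✓
  (3,4): δ = 115.24°  ·
antipodal pairs: 5

count = 5; pairs: (0,2), (0,3), (1,3), (1,4), (2,4)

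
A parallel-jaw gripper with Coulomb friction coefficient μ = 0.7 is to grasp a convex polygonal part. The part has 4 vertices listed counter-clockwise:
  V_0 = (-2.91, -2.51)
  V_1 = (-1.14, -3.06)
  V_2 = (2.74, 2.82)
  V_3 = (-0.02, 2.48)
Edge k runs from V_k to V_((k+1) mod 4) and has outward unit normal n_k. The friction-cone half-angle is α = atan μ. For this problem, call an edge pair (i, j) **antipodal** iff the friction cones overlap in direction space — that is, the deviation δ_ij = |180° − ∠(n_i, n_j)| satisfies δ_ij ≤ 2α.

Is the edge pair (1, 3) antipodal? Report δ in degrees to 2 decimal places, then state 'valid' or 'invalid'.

δ = 3.34°, valid

α = atan 0.7 = 34.99°;  2α = 69.98°
edge 1: e_1 = (+3.88, +5.88);  n_1 = (+0.8347, -0.5508)
edge 3: e_3 = (-2.89, -4.99);  n_3 = (-0.8653, +0.5012)
∠(n_1, n_3) = 176.66°
δ = |180° − 176.66°| = 3.34°
3.34° ≤ 2α = 69.98°  →  valid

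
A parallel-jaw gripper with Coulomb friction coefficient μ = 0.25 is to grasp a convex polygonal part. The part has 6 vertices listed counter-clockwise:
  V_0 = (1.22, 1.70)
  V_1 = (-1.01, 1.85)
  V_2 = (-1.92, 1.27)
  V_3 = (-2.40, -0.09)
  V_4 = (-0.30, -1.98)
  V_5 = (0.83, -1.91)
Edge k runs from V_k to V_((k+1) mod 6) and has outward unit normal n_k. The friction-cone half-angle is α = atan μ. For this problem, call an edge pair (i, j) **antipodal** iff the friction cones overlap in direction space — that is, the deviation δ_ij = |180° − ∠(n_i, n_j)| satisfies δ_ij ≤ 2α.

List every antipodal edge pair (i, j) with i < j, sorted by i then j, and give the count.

count = 2; pairs: (0,4), (2,5)

α = atan 0.25 = 14.04°;  2α = 28.07°
n_0 = (+0.0671, +0.9977)
n_1 = (-0.5375, +0.8433)
n_2 = (-0.9430, +0.3328)
n_3 = (-0.6690, -0.7433)
n_4 = (+0.0618, -0.9981)
n_5 = (+0.9942, -0.1074)
  (0,1): δ = 143.64°  ·
  (0,2): δ = 105.59°  ·
  (0,3): δ = 38.14°  ·
  (0,4): δ = 7.39°  ✓
  (0,5): δ = 87.68°  ·
  (1,2): δ = 141.95°  ·
  (1,3): δ = 74.50°  ·
  (1,4): δ = 28.97°  ·
  (1,5): δ = 51.32°  ·
  (2,3): δ = 112.55°  ·
  (2,4): δ = 67.02°  ·
  (2,5): δ = 13.27°  ✓
  (3,4): δ = 134.47°  ·
  (3,5): δ = 54.18°  ·
  (4,5): δ = 99.71°  ·
antipodal pairs: 2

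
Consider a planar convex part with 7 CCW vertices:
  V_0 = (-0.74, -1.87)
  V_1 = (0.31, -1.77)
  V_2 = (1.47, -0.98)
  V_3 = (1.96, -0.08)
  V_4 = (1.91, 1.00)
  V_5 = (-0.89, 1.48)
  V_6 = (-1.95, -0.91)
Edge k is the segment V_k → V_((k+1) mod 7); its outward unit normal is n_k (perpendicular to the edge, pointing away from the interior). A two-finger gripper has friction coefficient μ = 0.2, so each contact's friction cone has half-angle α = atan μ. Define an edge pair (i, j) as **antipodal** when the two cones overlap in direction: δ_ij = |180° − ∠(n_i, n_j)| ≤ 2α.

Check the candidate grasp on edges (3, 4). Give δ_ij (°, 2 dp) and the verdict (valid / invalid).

δ = 102.38°, invalid

α = atan 0.2 = 11.31°;  2α = 22.62°
edge 3: e_3 = (-0.05, +1.08);  n_3 = (+0.9989, +0.0462)
edge 4: e_4 = (-2.80, +0.48);  n_4 = (+0.1690, +0.9856)
∠(n_3, n_4) = 77.62°
δ = |180° − 77.62°| = 102.38°
102.38° > 2α = 22.62°  →  invalid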